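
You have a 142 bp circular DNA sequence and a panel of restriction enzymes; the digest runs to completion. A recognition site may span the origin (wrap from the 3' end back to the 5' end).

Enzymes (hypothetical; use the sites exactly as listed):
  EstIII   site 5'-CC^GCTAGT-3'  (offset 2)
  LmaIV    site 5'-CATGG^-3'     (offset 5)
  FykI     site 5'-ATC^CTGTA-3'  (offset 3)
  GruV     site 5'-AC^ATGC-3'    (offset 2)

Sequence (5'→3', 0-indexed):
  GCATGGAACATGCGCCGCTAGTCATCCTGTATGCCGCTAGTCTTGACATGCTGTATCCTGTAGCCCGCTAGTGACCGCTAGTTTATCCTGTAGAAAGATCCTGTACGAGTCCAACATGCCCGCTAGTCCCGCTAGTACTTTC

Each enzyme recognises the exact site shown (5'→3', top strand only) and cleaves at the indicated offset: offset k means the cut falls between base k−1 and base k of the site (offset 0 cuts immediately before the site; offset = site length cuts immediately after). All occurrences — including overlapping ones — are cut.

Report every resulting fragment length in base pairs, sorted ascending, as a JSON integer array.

[3,6,7,9,9,9,10,10,10,11,12,13,15,18]

Per-enzyme occurrences:
  EstIII (CCGCTAGT, off=2): starts [14, 33, 64, 74, 119, 128] → cuts [16, 35, 66, 76, 121, 130]
  LmaIV (CATGG, off=5): starts [1] → cuts [6]
  FykI (ATCCTGTA, off=3): starts [23, 54, 84, 97] → cuts [26, 57, 87, 100]
  GruV (ACATGC, off=2): starts [7, 45, 113] → cuts [9, 47, 115]

Pooled cuts: [6, 9, 16, 26, 35, 47, 57, 66, 76, 87, 100, 115, 121, 130]

Fragments:
  6→9: 3 bp
  9→16: 7 bp
  16→26: 10 bp
  26→35: 9 bp
  35→47: 12 bp
  47→57: 10 bp
  57→66: 9 bp
  66→76: 10 bp
  76→87: 11 bp
  87→100: 13 bp
  100→115: 15 bp
  115→121: 6 bp
  121→130: 9 bp
  130→6 (wrap): 142-130+6 = 18 bp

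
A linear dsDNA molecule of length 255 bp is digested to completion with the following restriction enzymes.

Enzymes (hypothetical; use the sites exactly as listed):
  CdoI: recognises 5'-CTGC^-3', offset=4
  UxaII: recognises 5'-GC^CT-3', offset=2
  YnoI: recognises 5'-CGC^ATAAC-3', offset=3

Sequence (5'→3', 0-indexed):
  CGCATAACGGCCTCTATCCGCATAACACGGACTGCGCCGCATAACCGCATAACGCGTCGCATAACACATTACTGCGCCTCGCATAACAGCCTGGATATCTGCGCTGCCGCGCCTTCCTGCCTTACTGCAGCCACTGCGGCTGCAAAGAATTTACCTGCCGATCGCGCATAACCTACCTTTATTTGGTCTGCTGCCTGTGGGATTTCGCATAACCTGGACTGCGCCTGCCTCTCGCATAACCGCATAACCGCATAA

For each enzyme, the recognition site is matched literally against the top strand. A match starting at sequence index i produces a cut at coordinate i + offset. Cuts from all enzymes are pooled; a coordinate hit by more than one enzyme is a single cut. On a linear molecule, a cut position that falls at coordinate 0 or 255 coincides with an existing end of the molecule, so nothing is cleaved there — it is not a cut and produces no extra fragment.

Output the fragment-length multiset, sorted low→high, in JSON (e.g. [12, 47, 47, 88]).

Scan for sites:
  CdoI CTGC/4: at [31, 71, 98, 103, 116, 124, 133, 139, 154, 187, 190, 218, 224] ⇒ [35, 75, 102, 107, 120, 128, 137, 143, 158, 191, 194, 222, 228]
  UxaII GCCT/2: at [9, 75, 88, 110, 118, 192, 222, 226] ⇒ [11, 77, 90, 112, 120, 194, 224, 228]
  YnoI CGCATAAC/3: at [0, 18, 37, 45, 57, 79, 164, 205, 232, 240] ⇒ [3, 21, 40, 48, 60, 82, 167, 208, 235, 243]

Pooled cuts: [3, 11, 21, 35, 40, 48, 60, 75, 77, 82, 90, 102, 107, 112, 120, 128, 137, 143, 158, 167, 191, 194, 208, 222, 224, 228, 235, 243]

Fragment lengths:
  [0,3): 3 bp
  [3,11): 8 bp
  [11,21): 10 bp
  [21,35): 14 bp
  [35,40): 5 bp
  [40,48): 8 bp
  [48,60): 12 bp
  [60,75): 15 bp
  [75,77): 2 bp
  [77,82): 5 bp
  [82,90): 8 bp
  [90,102): 12 bp
  [102,107): 5 bp
  [107,112): 5 bp
  [112,120): 8 bp
  [120,128): 8 bp
  [128,137): 9 bp
  [137,143): 6 bp
  [143,158): 15 bp
  [158,167): 9 bp
  [167,191): 24 bp
  [191,194): 3 bp
  [194,208): 14 bp
  [208,222): 14 bp
  [222,224): 2 bp
  [224,228): 4 bp
  [228,235): 7 bp
  [235,243): 8 bp
  [243,255): 12 bp

[2,2,3,3,4,5,5,5,5,6,7,8,8,8,8,8,8,9,9,10,12,12,12,14,14,14,15,15,24]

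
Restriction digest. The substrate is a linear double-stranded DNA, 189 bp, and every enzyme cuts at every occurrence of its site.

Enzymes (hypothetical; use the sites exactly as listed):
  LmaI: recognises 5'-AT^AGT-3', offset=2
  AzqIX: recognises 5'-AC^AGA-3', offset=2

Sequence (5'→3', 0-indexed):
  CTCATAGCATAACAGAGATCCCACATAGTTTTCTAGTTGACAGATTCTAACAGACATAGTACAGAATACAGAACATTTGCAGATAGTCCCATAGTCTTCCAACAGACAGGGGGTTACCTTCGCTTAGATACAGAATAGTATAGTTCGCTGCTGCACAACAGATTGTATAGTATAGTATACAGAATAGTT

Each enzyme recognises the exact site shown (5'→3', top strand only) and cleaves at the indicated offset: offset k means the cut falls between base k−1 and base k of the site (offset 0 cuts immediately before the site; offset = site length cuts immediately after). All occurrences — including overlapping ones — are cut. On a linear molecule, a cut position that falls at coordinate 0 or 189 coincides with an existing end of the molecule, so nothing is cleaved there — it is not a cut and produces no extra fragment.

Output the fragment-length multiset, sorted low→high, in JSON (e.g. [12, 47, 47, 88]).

[4,5,5,5,5,5,6,7,7,8,9,10,11,13,13,15,15,18,28]

Scan for sites:
  LmaI (ATAGT, off=2): starts [24, 55, 82, 90, 134, 139, 166, 171, 183] → cuts [26, 57, 84, 92, 136, 141, 168, 173, 185]
  AzqIX (ACAGA, off=2): starts [11, 39, 49, 60, 67, 101, 129, 157, 178] → cuts [13, 41, 51, 62, 69, 103, 131, 159, 180]

All cut coordinates (distinct, sorted): [13, 26, 41, 51, 57, 62, 69, 84, 92, 103, 131, 136, 141, 159, 168, 173, 180, 185]

Fragment lengths:
  [0,13): 13 bp
  [13,26): 13 bp
  [26,41): 15 bp
  [41,51): 10 bp
  [51,57): 6 bp
  [57,62): 5 bp
  [62,69): 7 bp
  [69,84): 15 bp
  [84,92): 8 bp
  [92,103): 11 bp
  [103,131): 28 bp
  [131,136): 5 bp
  [136,141): 5 bp
  [141,159): 18 bp
  [159,168): 9 bp
  [168,173): 5 bp
  [173,180): 7 bp
  [180,185): 5 bp
  [185,189): 4 bp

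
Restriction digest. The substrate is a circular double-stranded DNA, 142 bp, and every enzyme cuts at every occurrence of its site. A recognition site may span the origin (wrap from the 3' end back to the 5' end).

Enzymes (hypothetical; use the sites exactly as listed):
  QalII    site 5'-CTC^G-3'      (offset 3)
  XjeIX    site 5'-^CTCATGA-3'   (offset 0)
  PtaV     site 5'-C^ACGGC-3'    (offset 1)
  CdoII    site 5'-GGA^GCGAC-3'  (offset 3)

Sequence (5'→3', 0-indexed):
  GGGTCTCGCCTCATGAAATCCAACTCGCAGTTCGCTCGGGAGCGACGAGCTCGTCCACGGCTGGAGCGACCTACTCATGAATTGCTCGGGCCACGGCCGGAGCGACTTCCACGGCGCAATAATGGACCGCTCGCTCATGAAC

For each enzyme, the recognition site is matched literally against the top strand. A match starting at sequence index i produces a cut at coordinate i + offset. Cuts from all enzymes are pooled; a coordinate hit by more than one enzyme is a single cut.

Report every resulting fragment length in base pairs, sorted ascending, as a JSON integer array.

Scan for sites:
  QalII (CTCG, off=3): starts [4, 23, 34, 49, 84, 129] → cuts [7, 26, 37, 52, 87, 132]
  XjeIX (CTCATGA, off=0): starts [9, 73, 133] → cuts [9, 73, 133]
  PtaV (CACGGC, off=1): starts [55, 91, 109] → cuts [56, 92, 110]
  CdoII (GGAGCGAC, off=3): starts [38, 62, 98] → cuts [41, 65, 101]

Pooled cuts: [7, 9, 26, 37, 41, 52, 56, 65, 73, 87, 92, 101, 110, 132, 133]

Fragments:
  7→9: 2 bp
  9→26: 17 bp
  26→37: 11 bp
  37→41: 4 bp
  41→52: 11 bp
  52→56: 4 bp
  56→65: 9 bp
  65→73: 8 bp
  73→87: 14 bp
  87→92: 5 bp
  92→101: 9 bp
  101→110: 9 bp
  110→132: 22 bp
  132→133: 1 bp
  133→7 (wrap): 142-133+7 = 16 bp

[1,2,4,4,5,8,9,9,9,11,11,14,16,17,22]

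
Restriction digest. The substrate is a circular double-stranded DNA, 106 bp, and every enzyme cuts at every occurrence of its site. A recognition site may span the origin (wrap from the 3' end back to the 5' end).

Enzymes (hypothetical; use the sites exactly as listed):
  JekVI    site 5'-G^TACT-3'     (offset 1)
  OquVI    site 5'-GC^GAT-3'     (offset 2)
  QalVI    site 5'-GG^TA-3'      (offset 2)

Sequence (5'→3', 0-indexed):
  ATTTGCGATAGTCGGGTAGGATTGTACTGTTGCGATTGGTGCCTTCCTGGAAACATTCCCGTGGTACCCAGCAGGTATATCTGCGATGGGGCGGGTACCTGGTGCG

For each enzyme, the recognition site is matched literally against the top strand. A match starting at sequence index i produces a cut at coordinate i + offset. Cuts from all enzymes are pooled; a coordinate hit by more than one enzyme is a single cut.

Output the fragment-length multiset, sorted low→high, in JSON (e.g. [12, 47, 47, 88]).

Site scan:
  JekVI (GTACT, off=1): starts [23] → cuts [24]
  OquVI (GCGAT, off=2): starts [4, 31, 82, 103] → cuts [6, 33, 84, 105]
  QalVI (GGTA, off=2): starts [14, 62, 73, 93] → cuts [16, 64, 75, 95]

Pooled cuts: [6, 16, 24, 33, 64, 75, 84, 95, 105]

Fragment lengths:
  6→16: 10 bp
  16→24: 8 bp
  24→33: 9 bp
  33→64: 31 bp
  64→75: 11 bp
  75→84: 9 bp
  84→95: 11 bp
  95→105: 10 bp
  105→6 (wrap): 106-105+6 = 7 bp

[7,8,9,9,10,10,11,11,31]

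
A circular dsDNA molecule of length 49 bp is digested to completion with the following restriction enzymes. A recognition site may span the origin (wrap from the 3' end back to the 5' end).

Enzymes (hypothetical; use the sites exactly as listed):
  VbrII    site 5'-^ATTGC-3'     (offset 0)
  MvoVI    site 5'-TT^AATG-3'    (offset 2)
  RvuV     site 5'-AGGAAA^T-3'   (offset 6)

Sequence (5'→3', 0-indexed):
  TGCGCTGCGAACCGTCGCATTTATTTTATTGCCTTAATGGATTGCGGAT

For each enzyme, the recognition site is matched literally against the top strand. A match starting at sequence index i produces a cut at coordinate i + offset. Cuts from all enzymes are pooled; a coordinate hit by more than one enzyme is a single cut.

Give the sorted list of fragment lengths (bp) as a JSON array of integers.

Scan for sites:
  VbrII ATTGC/0: at [27, 40, 47] ⇒ [27, 40, 47]
  MvoVI TTAATG/2: at [33] ⇒ [35]
  RvuV (AGGAAAT, off=6): no sites

Pooled cuts: [27, 35, 40, 47]

Fragments:
  27→35: 8 bp
  35→40: 5 bp
  40→47: 7 bp
  47→27 (wrap): 49-47+27 = 29 bp

[5,7,8,29]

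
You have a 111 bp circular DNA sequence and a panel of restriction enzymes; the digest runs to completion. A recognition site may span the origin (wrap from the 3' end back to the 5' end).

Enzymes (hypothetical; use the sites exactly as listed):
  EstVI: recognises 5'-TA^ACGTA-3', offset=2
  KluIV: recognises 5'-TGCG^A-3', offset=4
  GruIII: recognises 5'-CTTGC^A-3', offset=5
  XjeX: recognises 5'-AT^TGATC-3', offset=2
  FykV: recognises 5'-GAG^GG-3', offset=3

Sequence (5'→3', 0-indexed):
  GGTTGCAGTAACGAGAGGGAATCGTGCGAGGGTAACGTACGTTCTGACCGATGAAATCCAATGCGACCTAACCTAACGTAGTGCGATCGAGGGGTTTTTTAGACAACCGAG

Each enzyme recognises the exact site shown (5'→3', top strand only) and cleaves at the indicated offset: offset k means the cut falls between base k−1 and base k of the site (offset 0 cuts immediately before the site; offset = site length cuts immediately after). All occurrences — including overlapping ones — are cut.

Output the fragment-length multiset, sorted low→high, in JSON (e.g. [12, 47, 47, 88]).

[2,4,6,10,10,11,17,20,31]

Site scan:
  EstVI TAACGTA/2: at [32, 73] ⇒ [34, 75]
  KluIV TGCGA/4: at [24, 61, 81] ⇒ [28, 65, 85]
  GruIII (CTTGCA, off=5): no sites
  XjeX (ATTGATC, off=2): no sites
  FykV GAGGG/3: at [14, 27, 88, 108] ⇒ [0, 17, 30, 91]

Pooled cuts: [0, 17, 28, 30, 34, 65, 75, 85, 91]

Fragment lengths:
  0→17: 17 bp
  17→28: 11 bp
  28→30: 2 bp
  30→34: 4 bp
  34→65: 31 bp
  65→75: 10 bp
  75→85: 10 bp
  85→91: 6 bp
  91→0 (wrap): 111-91+0 = 20 bp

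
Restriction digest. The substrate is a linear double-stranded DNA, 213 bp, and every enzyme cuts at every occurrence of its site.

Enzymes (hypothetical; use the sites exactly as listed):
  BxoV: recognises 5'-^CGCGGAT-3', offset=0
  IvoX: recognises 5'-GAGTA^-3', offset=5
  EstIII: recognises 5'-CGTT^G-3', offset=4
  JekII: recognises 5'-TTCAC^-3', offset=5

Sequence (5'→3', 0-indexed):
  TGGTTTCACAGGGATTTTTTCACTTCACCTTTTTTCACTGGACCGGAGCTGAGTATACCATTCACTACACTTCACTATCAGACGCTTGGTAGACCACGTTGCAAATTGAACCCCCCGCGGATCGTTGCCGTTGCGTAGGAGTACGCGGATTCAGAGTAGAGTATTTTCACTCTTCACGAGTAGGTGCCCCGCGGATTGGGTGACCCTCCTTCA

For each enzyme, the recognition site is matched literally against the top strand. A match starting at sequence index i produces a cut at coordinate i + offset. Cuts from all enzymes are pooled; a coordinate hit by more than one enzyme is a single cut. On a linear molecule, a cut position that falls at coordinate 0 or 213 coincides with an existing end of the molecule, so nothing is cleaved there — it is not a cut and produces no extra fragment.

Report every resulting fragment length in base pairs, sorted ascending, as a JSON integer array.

[5,5,5,6,7,7,7,9,10,10,10,11,11,14,15,15,17,24,25]

Scan for sites:
  BxoV CGCGGAT/0: at [115, 143, 189] ⇒ [115, 143, 189]
  IvoX GAGTA/5: at [50, 138, 153, 158, 177] ⇒ [55, 143, 158, 163, 182]
  EstIII CGTTG/4: at [96, 122, 128] ⇒ [100, 126, 132]
  JekII TTCAC/5: at [4, 18, 23, 33, 60, 70, 165, 172] ⇒ [9, 23, 28, 38, 65, 75, 170, 177]

All cut coordinates (distinct, sorted): [9, 23, 28, 38, 55, 65, 75, 100, 115, 126, 132, 143, 158, 163, 170, 177, 182, 189]

Fragment lengths:
  [0,9): 9 bp
  [9,23): 14 bp
  [23,28): 5 bp
  [28,38): 10 bp
  [38,55): 17 bp
  [55,65): 10 bp
  [65,75): 10 bp
  [75,100): 25 bp
  [100,115): 15 bp
  [115,126): 11 bp
  [126,132): 6 bp
  [132,143): 11 bp
  [143,158): 15 bp
  [158,163): 5 bp
  [163,170): 7 bp
  [170,177): 7 bp
  [177,182): 5 bp
  [182,189): 7 bp
  [189,213): 24 bp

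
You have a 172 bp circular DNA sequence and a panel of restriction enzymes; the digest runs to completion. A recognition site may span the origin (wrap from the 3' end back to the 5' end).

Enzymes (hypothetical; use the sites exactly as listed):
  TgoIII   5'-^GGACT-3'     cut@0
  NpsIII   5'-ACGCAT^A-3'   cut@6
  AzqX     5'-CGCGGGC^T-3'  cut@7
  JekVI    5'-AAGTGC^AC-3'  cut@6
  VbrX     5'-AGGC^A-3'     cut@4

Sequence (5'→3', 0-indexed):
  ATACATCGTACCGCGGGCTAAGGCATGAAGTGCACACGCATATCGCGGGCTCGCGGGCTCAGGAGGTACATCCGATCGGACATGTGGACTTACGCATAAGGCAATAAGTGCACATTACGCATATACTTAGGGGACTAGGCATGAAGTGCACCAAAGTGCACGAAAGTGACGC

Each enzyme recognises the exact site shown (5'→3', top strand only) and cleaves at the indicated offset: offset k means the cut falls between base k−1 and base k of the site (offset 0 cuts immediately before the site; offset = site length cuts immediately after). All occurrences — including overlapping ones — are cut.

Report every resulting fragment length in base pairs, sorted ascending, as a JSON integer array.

[5,6,8,8,9,9,9,9,9,9,10,11,12,15,16,27]

Scan for sites:
  TgoIII GGACT/0: at [85, 131] ⇒ [85, 131]
  NpsIII ACGCATA/6: at [35, 91, 116, 168] ⇒ [2, 41, 97, 122]
  AzqX CGCGGGCT/7: at [11, 43, 51] ⇒ [18, 50, 58]
  JekVI AAGTGCAC/6: at [27, 105, 143, 153] ⇒ [33, 111, 149, 159]
  VbrX AGGCA/4: at [20, 98, 136] ⇒ [24, 102, 140]

Pooled cuts: [2, 18, 24, 33, 41, 50, 58, 85, 97, 102, 111, 122, 131, 140, 149, 159]

Fragment lengths:
  2→18: 16 bp
  18→24: 6 bp
  24→33: 9 bp
  33→41: 8 bp
  41→50: 9 bp
  50→58: 8 bp
  58→85: 27 bp
  85→97: 12 bp
  97→102: 5 bp
  102→111: 9 bp
  111→122: 11 bp
  122→131: 9 bp
  131→140: 9 bp
  140→149: 9 bp
  149→159: 10 bp
  159→2 (wrap): 172-159+2 = 15 bp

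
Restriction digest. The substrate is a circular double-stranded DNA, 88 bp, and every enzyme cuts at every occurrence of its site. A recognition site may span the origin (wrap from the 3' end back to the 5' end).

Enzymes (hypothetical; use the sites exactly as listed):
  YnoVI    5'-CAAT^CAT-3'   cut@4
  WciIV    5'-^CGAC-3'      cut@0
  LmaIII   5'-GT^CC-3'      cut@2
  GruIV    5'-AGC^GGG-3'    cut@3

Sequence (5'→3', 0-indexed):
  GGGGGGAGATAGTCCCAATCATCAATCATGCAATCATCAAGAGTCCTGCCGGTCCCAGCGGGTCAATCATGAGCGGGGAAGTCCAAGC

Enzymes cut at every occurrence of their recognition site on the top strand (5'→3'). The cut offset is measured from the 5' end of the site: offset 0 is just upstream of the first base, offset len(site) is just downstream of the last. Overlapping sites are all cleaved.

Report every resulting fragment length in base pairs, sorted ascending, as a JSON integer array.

Site scan:
  YnoVI CAATCAT/4: at [15, 22, 30, 63] ⇒ [19, 26, 34, 67]
  WciIV (CGAC, off=0): no sites
  LmaIII GTCC/2: at [11, 42, 51, 80] ⇒ [13, 44, 53, 82]
  GruIV AGCGGG/3: at [56, 71, 85] ⇒ [0, 59, 74]

All cut coordinates (distinct, sorted): [0, 13, 19, 26, 34, 44, 53, 59, 67, 74, 82]

Fragment lengths:
  0→13: 13 bp
  13→19: 6 bp
  19→26: 7 bp
  26→34: 8 bp
  34→44: 10 bp
  44→53: 9 bp
  53→59: 6 bp
  59→67: 8 bp
  67→74: 7 bp
  74→82: 8 bp
  82→0 (wrap): 88-82+0 = 6 bp

[6,6,6,7,7,8,8,8,9,10,13]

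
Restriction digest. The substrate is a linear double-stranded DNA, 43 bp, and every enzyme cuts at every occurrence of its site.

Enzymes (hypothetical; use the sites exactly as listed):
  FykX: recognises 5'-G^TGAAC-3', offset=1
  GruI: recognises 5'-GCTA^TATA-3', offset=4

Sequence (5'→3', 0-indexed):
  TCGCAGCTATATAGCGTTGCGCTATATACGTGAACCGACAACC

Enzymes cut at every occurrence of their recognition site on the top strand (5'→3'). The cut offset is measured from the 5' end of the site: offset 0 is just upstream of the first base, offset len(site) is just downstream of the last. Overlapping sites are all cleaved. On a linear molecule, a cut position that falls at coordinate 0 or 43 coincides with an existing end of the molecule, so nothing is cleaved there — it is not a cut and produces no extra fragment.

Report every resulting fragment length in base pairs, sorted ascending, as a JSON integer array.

[6,9,13,15]

Scan for sites:
  FykX (GTGAAC, off=1): starts [29] → cuts [30]
  GruI (GCTATATA, off=4): starts [5, 20] → cuts [9, 24]

All cut coordinates (distinct, sorted): [9, 24, 30]

Fragment lengths:
  [0,9): 9 bp
  [9,24): 15 bp
  [24,30): 6 bp
  [30,43): 13 bp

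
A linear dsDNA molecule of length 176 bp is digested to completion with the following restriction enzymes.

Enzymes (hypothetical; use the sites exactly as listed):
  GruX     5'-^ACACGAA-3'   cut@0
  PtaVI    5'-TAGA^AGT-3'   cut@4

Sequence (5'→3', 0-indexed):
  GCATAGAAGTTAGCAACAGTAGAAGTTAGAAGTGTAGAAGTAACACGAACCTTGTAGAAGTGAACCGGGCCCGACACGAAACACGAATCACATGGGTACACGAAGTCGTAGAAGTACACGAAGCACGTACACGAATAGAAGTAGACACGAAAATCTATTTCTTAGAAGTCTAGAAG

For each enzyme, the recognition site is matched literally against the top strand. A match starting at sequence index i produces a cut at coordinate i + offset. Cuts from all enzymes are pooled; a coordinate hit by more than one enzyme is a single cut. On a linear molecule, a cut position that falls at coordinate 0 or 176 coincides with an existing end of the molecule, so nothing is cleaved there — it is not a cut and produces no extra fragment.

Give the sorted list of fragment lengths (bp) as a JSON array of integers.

Scan for sites:
  GruX ACACGAA/0: at [42, 73, 80, 97, 115, 128, 144] ⇒ [42, 73, 80, 97, 115, 128, 144]
  PtaVI TAGAAGT/4: at [3, 19, 26, 34, 54, 108, 135, 162] ⇒ [7, 23, 30, 38, 58, 112, 139, 166]

Pooled cuts: [7, 23, 30, 38, 42, 58, 73, 80, 97, 112, 115, 128, 139, 144, 166]

Fragments:
  [0,7): 7 bp
  [7,23): 16 bp
  [23,30): 7 bp
  [30,38): 8 bp
  [38,42): 4 bp
  [42,58): 16 bp
  [58,73): 15 bp
  [73,80): 7 bp
  [80,97): 17 bp
  [97,112): 15 bp
  [112,115): 3 bp
  [115,128): 13 bp
  [128,139): 11 bp
  [139,144): 5 bp
  [144,166): 22 bp
  [166,176): 10 bp

[3,4,5,7,7,7,8,10,11,13,15,15,16,16,17,22]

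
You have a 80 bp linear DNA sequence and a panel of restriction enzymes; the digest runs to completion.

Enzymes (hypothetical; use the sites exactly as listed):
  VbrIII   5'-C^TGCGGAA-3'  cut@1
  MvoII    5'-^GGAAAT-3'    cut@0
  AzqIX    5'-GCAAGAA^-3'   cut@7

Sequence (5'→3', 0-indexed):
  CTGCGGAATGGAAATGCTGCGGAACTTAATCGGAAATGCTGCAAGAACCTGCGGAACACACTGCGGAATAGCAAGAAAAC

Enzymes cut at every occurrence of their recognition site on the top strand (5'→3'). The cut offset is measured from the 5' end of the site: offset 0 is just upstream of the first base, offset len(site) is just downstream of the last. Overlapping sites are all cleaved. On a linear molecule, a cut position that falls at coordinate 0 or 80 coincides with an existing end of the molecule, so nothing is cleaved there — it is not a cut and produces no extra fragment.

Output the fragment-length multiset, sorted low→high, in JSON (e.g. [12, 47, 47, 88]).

[1,2,3,8,8,12,14,16,16]

Scan for sites:
  VbrIII CTGCGGAA/1: at [0, 16, 48, 60] ⇒ [1, 17, 49, 61]
  MvoII GGAAAT/0: at [9, 31] ⇒ [9, 31]
  AzqIX GCAAGAA/7: at [40, 70] ⇒ [47, 77]

Pooled cuts: [1, 9, 17, 31, 47, 49, 61, 77]

Fragment lengths:
  [0,1): 1 bp
  [1,9): 8 bp
  [9,17): 8 bp
  [17,31): 14 bp
  [31,47): 16 bp
  [47,49): 2 bp
  [49,61): 12 bp
  [61,77): 16 bp
  [77,80): 3 bp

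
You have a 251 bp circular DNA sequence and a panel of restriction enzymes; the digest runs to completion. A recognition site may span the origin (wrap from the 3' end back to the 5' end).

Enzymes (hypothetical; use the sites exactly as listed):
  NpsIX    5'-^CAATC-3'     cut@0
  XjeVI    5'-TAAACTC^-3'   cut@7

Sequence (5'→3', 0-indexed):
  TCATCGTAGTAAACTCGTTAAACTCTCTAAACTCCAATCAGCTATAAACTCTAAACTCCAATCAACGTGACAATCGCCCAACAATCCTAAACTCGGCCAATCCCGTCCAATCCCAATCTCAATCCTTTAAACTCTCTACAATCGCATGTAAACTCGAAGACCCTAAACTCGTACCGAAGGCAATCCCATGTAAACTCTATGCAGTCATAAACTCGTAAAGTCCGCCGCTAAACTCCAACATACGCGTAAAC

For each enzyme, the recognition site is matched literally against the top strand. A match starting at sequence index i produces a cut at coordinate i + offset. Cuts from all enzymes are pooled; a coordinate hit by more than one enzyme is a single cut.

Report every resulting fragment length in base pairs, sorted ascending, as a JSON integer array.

[3,4,6,6,7,9,9,10,10,11,12,13,14,15,15,17,17,17,17,18,21]

Per-enzyme occurrences:
  NpsIX CAATC/0: at [34, 58, 70, 81, 97, 107, 113, 119, 138, 180] ⇒ [34, 58, 70, 81, 97, 107, 113, 119, 138, 180]
  XjeVI TAAACTC/7: at [9, 18, 27, 44, 51, 87, 127, 148, 163, 190, 207, 228, 246] ⇒ [2, 16, 25, 34, 51, 58, 94, 134, 155, 170, 197, 214, 235]

All cut coordinates (distinct, sorted): [2, 16, 25, 34, 51, 58, 70, 81, 94, 97, 107, 113, 119, 134, 138, 155, 170, 180, 197, 214, 235]

Fragment lengths:
  2→16: 14 bp
  16→25: 9 bp
  25→34: 9 bp
  34→51: 17 bp
  51→58: 7 bp
  58→70: 12 bp
  70→81: 11 bp
  81→94: 13 bp
  94→97: 3 bp
  97→107: 10 bp
  107→113: 6 bp
  113→119: 6 bp
  119→134: 15 bp
  134→138: 4 bp
  138→155: 17 bp
  155→170: 15 bp
  170→180: 10 bp
  180→197: 17 bp
  197→214: 17 bp
  214→235: 21 bp
  235→2 (wrap): 251-235+2 = 18 bp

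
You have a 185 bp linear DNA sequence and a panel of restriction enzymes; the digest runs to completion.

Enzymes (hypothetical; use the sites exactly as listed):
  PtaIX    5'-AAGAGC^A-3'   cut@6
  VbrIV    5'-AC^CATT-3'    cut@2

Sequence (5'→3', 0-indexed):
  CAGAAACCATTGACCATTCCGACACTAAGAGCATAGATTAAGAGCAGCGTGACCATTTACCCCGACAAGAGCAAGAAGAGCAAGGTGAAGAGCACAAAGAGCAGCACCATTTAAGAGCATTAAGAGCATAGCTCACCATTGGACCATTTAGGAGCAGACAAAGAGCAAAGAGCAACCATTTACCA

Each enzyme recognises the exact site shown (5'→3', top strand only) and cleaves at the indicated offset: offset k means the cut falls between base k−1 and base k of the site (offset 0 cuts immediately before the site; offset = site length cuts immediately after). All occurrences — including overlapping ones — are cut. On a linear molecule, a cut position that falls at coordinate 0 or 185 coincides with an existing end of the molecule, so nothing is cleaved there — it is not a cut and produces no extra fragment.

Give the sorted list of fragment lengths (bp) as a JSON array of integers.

Scan for sites:
  PtaIX (AAGAGCA, off=6): starts [26, 39, 66, 75, 87, 96, 112, 121, 160, 167] → cuts [32, 45, 72, 81, 93, 102, 118, 127, 166, 173]
  VbrIV (ACCATT, off=2): starts [5, 12, 51, 105, 134, 142, 174] → cuts [7, 14, 53, 107, 136, 144, 176]

Pooled cuts: [7, 14, 32, 45, 53, 72, 81, 93, 102, 107, 118, 127, 136, 144, 166, 173, 176]

Fragments:
  [0,7): 7 bp
  [7,14): 7 bp
  [14,32): 18 bp
  [32,45): 13 bp
  [45,53): 8 bp
  [53,72): 19 bp
  [72,81): 9 bp
  [81,93): 12 bp
  [93,102): 9 bp
  [102,107): 5 bp
  [107,118): 11 bp
  [118,127): 9 bp
  [127,136): 9 bp
  [136,144): 8 bp
  [144,166): 22 bp
  [166,173): 7 bp
  [173,176): 3 bp
  [176,185): 9 bp

[3,5,7,7,7,8,8,9,9,9,9,9,11,12,13,18,19,22]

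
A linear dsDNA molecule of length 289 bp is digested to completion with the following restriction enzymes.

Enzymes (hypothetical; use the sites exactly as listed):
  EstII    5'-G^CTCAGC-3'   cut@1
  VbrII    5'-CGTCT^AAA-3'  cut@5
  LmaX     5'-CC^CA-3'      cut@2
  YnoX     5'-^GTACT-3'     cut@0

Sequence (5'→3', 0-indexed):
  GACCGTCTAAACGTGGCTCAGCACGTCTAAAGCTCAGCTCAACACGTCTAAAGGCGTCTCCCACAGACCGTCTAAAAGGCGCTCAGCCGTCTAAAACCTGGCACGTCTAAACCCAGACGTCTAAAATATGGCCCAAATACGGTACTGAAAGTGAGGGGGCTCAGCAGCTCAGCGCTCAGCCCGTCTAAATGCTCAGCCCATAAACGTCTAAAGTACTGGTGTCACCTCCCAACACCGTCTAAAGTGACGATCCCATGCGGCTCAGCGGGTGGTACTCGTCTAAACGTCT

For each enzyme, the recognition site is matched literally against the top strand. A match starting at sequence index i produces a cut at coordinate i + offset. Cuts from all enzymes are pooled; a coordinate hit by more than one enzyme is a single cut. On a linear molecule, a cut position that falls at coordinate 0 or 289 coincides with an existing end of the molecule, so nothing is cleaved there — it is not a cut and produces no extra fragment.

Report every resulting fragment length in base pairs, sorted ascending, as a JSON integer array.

Per-enzyme occurrences:
  EstII (GCTCAGC, off=1): starts [15, 31, 80, 158, 166, 173, 190, 259] → cuts [16, 32, 81, 159, 167, 174, 191, 260]
  VbrII (CGTCTAAA, off=5): starts [3, 23, 44, 68, 87, 103, 117, 181, 204, 235, 276] → cuts [8, 28, 49, 73, 92, 108, 122, 186, 209, 240, 281]
  LmaX (CCCA, off=2): starts [59, 111, 131, 196, 227, 251] → cuts [61, 113, 133, 198, 229, 253]
  YnoX (GTACT, off=0): starts [141, 212, 271] → cuts [141, 212, 271]

Pooled cuts: [8, 16, 28, 32, 49, 61, 73, 81, 92, 108, 113, 122, 133, 141, 159, 167, 174, 186, 191, 198, 209, 212, 229, 240, 253, 260, 271, 281]

Fragments:
  [0,8): 8 bp
  [8,16): 8 bp
  [16,28): 12 bp
  [28,32): 4 bp
  [32,49): 17 bp
  [49,61): 12 bp
  [61,73): 12 bp
  [73,81): 8 bp
  [81,92): 11 bp
  [92,108): 16 bp
  [108,113): 5 bp
  [113,122): 9 bp
  [122,133): 11 bp
  [133,141): 8 bp
  [141,159): 18 bp
  [159,167): 8 bp
  [167,174): 7 bp
  [174,186): 12 bp
  [186,191): 5 bp
  [191,198): 7 bp
  [198,209): 11 bp
  [209,212): 3 bp
  [212,229): 17 bp
  [229,240): 11 bp
  [240,253): 13 bp
  [253,260): 7 bp
  [260,271): 11 bp
  [271,281): 10 bp
  [281,289): 8 bp

[3,4,5,5,7,7,7,8,8,8,8,8,8,9,10,11,11,11,11,11,12,12,12,12,13,16,17,17,18]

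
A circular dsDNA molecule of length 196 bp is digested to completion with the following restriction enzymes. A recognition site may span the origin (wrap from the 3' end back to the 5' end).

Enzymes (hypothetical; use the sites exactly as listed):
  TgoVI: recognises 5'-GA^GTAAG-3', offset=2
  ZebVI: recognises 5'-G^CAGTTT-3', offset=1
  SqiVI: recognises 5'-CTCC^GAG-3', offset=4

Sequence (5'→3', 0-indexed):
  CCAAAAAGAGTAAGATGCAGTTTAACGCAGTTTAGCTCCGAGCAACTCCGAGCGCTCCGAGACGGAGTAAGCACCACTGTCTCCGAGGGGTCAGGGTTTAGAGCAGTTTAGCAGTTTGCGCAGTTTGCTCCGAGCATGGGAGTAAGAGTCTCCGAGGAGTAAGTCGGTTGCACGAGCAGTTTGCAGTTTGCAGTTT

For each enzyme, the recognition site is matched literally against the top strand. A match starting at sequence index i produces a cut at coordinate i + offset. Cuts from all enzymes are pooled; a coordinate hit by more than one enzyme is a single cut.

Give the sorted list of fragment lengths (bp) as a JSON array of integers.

[5,7,7,8,8,8,9,9,10,10,10,11,12,12,15,18,18,19]

Site scan:
  TgoVI (GAGTAAG, off=2): starts [7, 64, 139, 156] → cuts [9, 66, 141, 158]
  ZebVI (GCAGTTT, off=1): starts [16, 26, 102, 110, 119, 175, 182, 189] → cuts [17, 27, 103, 111, 120, 176, 183, 190]
  SqiVI (CTCCGAG, off=4): starts [35, 45, 54, 80, 127, 149] → cuts [39, 49, 58, 84, 131, 153]

All cut coordinates (distinct, sorted): [9, 17, 27, 39, 49, 58, 66, 84, 103, 111, 120, 131, 141, 153, 158, 176, 183, 190]

Fragment lengths:
  9→17: 8 bp
  17→27: 10 bp
  27→39: 12 bp
  39→49: 10 bp
  49→58: 9 bp
  58→66: 8 bp
  66→84: 18 bp
  84→103: 19 bp
  103→111: 8 bp
  111→120: 9 bp
  120→131: 11 bp
  131→141: 10 bp
  141→153: 12 bp
  153→158: 5 bp
  158→176: 18 bp
  176→183: 7 bp
  183→190: 7 bp
  190→9 (wrap): 196-190+9 = 15 bp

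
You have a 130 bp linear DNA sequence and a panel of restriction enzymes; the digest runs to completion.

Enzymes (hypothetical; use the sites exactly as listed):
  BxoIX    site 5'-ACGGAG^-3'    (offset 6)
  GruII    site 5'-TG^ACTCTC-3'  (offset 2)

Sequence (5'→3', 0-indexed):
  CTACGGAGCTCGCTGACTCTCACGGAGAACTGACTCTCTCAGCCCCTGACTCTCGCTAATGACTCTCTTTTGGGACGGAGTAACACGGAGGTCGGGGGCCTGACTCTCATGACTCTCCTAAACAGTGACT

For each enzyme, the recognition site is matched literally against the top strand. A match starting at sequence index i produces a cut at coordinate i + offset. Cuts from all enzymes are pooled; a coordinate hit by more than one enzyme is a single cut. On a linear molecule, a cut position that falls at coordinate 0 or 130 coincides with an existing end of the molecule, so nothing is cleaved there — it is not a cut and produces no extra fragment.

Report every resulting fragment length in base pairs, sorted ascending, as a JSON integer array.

[5,7,8,9,10,12,12,13,16,19,19]

Scan for sites:
  BxoIX (ACGGAG, off=6): starts [2, 21, 74, 84] → cuts [8, 27, 80, 90]
  GruII (TGACTCTC, off=2): starts [13, 30, 46, 59, 100, 109] → cuts [15, 32, 48, 61, 102, 111]

Pooled cuts: [8, 15, 27, 32, 48, 61, 80, 90, 102, 111]

Fragment lengths:
  [0,8): 8 bp
  [8,15): 7 bp
  [15,27): 12 bp
  [27,32): 5 bp
  [32,48): 16 bp
  [48,61): 13 bp
  [61,80): 19 bp
  [80,90): 10 bp
  [90,102): 12 bp
  [102,111): 9 bp
  [111,130): 19 bp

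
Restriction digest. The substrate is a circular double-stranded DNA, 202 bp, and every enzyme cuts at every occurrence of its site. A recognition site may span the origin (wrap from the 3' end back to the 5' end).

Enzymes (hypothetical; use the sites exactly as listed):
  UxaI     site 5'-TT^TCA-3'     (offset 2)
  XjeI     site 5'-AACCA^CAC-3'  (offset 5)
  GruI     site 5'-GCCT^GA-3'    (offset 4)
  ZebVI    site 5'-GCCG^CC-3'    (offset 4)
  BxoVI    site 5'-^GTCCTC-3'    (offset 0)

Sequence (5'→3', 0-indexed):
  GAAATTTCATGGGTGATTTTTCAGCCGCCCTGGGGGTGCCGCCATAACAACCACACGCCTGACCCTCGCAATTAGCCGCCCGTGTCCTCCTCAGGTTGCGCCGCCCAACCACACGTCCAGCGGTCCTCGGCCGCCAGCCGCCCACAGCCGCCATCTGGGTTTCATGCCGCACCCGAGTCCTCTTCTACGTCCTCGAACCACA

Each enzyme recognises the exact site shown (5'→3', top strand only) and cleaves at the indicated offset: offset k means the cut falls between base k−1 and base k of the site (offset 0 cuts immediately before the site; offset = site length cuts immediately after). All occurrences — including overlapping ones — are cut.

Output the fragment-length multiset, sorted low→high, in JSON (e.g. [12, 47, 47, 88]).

Site scan:
  UxaI (TTTCA, off=2): starts [4, 18, 159] → cuts [6, 20, 161]
  XjeI (AACCACAC, off=5): starts [48, 106] → cuts [53, 111]
  GruI (GCCTGA, off=4): starts [56] → cuts [60]
  ZebVI (GCCGCC, off=4): starts [23, 37, 74, 99, 129, 136, 146] → cuts [27, 41, 78, 103, 133, 140, 150]
  BxoVI (GTCCTC, off=0): starts [83, 122, 176, 188] → cuts [83, 122, 176, 188]

Pooled cuts: [6, 20, 27, 41, 53, 60, 78, 83, 103, 111, 122, 133, 140, 150, 161, 176, 188]

Fragment lengths:
  6→20: 14 bp
  20→27: 7 bp
  27→41: 14 bp
  41→53: 12 bp
  53→60: 7 bp
  60→78: 18 bp
  78→83: 5 bp
  83→103: 20 bp
  103→111: 8 bp
  111→122: 11 bp
  122→133: 11 bp
  133→140: 7 bp
  140→150: 10 bp
  150→161: 11 bp
  161→176: 15 bp
  176→188: 12 bp
  188→6 (wrap): 202-188+6 = 20 bp

[5,7,7,7,8,10,11,11,11,12,12,14,14,15,18,20,20]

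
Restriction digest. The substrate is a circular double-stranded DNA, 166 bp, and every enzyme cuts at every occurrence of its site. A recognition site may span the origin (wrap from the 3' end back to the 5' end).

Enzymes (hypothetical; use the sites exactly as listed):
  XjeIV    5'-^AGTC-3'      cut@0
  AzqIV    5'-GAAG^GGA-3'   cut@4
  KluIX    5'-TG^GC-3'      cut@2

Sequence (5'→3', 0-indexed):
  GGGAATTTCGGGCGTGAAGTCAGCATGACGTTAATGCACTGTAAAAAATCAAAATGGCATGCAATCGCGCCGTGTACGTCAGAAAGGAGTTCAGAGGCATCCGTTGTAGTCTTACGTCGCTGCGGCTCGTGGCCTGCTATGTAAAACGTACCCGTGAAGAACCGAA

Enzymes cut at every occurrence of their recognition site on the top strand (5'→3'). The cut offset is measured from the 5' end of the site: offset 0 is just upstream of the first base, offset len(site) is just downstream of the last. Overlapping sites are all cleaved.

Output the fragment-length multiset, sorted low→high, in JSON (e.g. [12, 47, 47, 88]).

Site scan:
  XjeIV (AGTC, off=0): starts [17, 107] → cuts [17, 107]
  AzqIV (GAAGGGA, off=4): starts [163] → cuts [1]
  KluIX (TGGC, off=2): starts [54, 129] → cuts [56, 131]

All cut coordinates (distinct, sorted): [1, 17, 56, 107, 131]

Fragments:
  1→17: 16 bp
  17→56: 39 bp
  56→107: 51 bp
  107→131: 24 bp
  131→1 (wrap): 166-131+1 = 36 bp

[16,24,36,39,51]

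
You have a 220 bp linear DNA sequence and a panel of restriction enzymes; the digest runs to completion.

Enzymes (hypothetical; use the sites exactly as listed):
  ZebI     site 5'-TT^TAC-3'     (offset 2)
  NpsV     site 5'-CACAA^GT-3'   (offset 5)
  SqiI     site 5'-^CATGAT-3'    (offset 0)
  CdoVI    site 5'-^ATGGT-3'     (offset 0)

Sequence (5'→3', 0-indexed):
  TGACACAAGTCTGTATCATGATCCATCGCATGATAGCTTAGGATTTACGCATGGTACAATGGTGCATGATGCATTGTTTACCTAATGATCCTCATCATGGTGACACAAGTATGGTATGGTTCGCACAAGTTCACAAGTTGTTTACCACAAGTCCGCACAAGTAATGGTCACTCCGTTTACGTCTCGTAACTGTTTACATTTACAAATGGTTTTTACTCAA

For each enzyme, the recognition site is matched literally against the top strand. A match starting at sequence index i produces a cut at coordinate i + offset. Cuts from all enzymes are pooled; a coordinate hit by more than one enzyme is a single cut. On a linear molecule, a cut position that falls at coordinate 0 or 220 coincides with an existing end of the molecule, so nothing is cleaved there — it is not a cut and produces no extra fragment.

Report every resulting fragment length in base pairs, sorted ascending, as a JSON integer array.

Scan for sites:
  ZebI (TTTAC, off=2): starts [43, 76, 140, 175, 192, 198, 211] → cuts [45, 78, 142, 177, 194, 200, 213]
  NpsV (CACAAGT, off=5): starts [3, 103, 123, 131, 145, 155] → cuts [8, 108, 128, 136, 150, 160]
  SqiI (CATGAT, off=0): starts [16, 28, 64] → cuts [16, 28, 64]
  CdoVI (ATGGT, off=0): starts [50, 58, 96, 110, 115, 163, 205] → cuts [50, 58, 96, 110, 115, 163, 205]

Pooled cuts: [8, 16, 28, 45, 50, 58, 64, 78, 96, 108, 110, 115, 128, 136, 142, 150, 160, 163, 177, 194, 200, 205, 213]

Fragment lengths:
  [0,8): 8 bp
  [8,16): 8 bp
  [16,28): 12 bp
  [28,45): 17 bp
  [45,50): 5 bp
  [50,58): 8 bp
  [58,64): 6 bp
  [64,78): 14 bp
  [78,96): 18 bp
  [96,108): 12 bp
  [108,110): 2 bp
  [110,115): 5 bp
  [115,128): 13 bp
  [128,136): 8 bp
  [136,142): 6 bp
  [142,150): 8 bp
  [150,160): 10 bp
  [160,163): 3 bp
  [163,177): 14 bp
  [177,194): 17 bp
  [194,200): 6 bp
  [200,205): 5 bp
  [205,213): 8 bp
  [213,220): 7 bp

[2,3,5,5,5,6,6,6,7,8,8,8,8,8,8,10,12,12,13,14,14,17,17,18]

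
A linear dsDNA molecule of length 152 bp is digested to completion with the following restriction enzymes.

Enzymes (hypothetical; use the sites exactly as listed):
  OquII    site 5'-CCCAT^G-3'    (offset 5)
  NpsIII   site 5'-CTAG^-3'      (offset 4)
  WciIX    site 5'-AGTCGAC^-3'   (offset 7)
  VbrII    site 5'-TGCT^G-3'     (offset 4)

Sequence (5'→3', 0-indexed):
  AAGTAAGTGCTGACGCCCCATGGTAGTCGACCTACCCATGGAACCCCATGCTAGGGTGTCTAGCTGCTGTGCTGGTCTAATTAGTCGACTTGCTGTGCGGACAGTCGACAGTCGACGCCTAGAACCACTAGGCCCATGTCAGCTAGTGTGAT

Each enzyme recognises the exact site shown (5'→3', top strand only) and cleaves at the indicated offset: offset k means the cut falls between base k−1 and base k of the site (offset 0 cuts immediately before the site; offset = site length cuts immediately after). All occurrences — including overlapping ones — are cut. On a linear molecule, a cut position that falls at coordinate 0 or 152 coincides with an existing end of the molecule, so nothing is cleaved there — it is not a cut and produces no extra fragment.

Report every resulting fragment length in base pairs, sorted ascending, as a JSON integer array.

[5,5,5,5,6,6,6,7,8,9,9,9,10,10,10,11,15,16]

Scan for sites:
  OquII (CCCATG, off=5): starts [16, 34, 44, 132] → cuts [21, 39, 49, 137]
  NpsIII (CTAG, off=4): starts [50, 59, 118, 127, 142] → cuts [54, 63, 122, 131, 146]
  WciIX (AGTCGAC, off=7): starts [24, 82, 102, 109] → cuts [31, 89, 109, 116]
  VbrII (TGCTG, off=4): starts [7, 64, 69, 90] → cuts [11, 68, 73, 94]

Pooled cuts: [11, 21, 31, 39, 49, 54, 63, 68, 73, 89, 94, 109, 116, 122, 131, 137, 146]

Fragment lengths:
  [0,11): 11 bp
  [11,21): 10 bp
  [21,31): 10 bp
  [31,39): 8 bp
  [39,49): 10 bp
  [49,54): 5 bp
  [54,63): 9 bp
  [63,68): 5 bp
  [68,73): 5 bp
  [73,89): 16 bp
  [89,94): 5 bp
  [94,109): 15 bp
  [109,116): 7 bp
  [116,122): 6 bp
  [122,131): 9 bp
  [131,137): 6 bp
  [137,146): 9 bp
  [146,152): 6 bp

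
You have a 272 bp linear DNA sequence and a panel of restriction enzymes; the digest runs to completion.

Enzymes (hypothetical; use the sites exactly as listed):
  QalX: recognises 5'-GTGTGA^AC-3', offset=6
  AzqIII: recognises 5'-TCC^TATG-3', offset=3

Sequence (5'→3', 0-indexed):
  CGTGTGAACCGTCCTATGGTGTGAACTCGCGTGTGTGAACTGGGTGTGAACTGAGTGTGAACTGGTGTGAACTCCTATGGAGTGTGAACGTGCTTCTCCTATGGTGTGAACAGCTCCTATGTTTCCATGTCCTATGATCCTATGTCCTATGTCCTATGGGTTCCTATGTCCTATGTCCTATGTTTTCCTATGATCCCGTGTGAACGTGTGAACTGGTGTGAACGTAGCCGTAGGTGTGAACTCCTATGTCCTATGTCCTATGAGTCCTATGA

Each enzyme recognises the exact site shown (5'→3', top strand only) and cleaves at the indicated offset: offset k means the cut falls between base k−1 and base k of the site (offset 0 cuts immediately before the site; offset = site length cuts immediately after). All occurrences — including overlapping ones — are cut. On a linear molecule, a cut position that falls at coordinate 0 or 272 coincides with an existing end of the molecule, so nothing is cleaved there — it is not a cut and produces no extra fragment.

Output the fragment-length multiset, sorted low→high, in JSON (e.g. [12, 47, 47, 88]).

[5,5,5,7,7,7,7,7,7,7,7,8,8,8,9,10,10,10,10,10,10,11,11,12,12,14,15,15,18]

Per-enzyme occurrences:
  QalX (GTGTGAAC, off=6): starts [1, 18, 32, 43, 54, 64, 81, 103, 197, 205, 215, 233] → cuts [7, 24, 38, 49, 60, 70, 87, 109, 203, 211, 221, 239]
  AzqIII (TCCTATG, off=3): starts [11, 72, 96, 114, 129, 137, 144, 151, 161, 168, 175, 185, 241, 248, 255, 264] → cuts [14, 75, 99, 117, 132, 140, 147, 154, 164, 171, 178, 188, 244, 251, 258, 267]

All cut coordinates (distinct, sorted): [7, 14, 24, 38, 49, 60, 70, 75, 87, 99, 109, 117, 132, 140, 147, 154, 164, 171, 178, 188, 203, 211, 221, 239, 244, 251, 258, 267]

Fragment lengths:
  [0,7): 7 bp
  [7,14): 7 bp
  [14,24): 10 bp
  [24,38): 14 bp
  [38,49): 11 bp
  [49,60): 11 bp
  [60,70): 10 bp
  [70,75): 5 bp
  [75,87): 12 bp
  [87,99): 12 bp
  [99,109): 10 bp
  [109,117): 8 bp
  [117,132): 15 bp
  [132,140): 8 bp
  [140,147): 7 bp
  [147,154): 7 bp
  [154,164): 10 bp
  [164,171): 7 bp
  [171,178): 7 bp
  [178,188): 10 bp
  [188,203): 15 bp
  [203,211): 8 bp
  [211,221): 10 bp
  [221,239): 18 bp
  [239,244): 5 bp
  [244,251): 7 bp
  [251,258): 7 bp
  [258,267): 9 bp
  [267,272): 5 bp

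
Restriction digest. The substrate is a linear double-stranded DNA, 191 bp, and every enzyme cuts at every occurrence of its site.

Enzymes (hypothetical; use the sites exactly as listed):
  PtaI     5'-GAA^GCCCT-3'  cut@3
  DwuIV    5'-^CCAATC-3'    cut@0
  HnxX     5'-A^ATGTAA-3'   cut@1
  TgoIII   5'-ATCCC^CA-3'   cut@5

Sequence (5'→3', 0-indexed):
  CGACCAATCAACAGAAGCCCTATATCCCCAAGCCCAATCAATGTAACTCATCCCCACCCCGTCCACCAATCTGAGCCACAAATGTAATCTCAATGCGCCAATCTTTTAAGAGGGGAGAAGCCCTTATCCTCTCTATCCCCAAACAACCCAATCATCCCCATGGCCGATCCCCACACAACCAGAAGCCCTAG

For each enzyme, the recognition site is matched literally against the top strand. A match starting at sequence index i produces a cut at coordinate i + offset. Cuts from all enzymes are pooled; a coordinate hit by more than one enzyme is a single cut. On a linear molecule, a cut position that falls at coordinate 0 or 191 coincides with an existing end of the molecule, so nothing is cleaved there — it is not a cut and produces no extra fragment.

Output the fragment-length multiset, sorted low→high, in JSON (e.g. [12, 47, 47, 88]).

[3,5,7,7,8,11,11,12,13,13,13,14,16,16,20,22]

Scan for sites:
  PtaI GAAGCCCT/3: at [13, 116, 181] ⇒ [16, 119, 184]
  DwuIV CCAATC/0: at [3, 33, 65, 97, 147] ⇒ [3, 33, 65, 97, 147]
  HnxX AATGTAA/1: at [39, 80] ⇒ [40, 81]
  TgoIII ATCCCCA/5: at [23, 49, 134, 153, 166] ⇒ [28, 54, 139, 158, 171]

All cut coordinates (distinct, sorted): [3, 16, 28, 33, 40, 54, 65, 81, 97, 119, 139, 147, 158, 171, 184]

Fragment lengths:
  [0,3): 3 bp
  [3,16): 13 bp
  [16,28): 12 bp
  [28,33): 5 bp
  [33,40): 7 bp
  [40,54): 14 bp
  [54,65): 11 bp
  [65,81): 16 bp
  [81,97): 16 bp
  [97,119): 22 bp
  [119,139): 20 bp
  [139,147): 8 bp
  [147,158): 11 bp
  [158,171): 13 bp
  [171,184): 13 bp
  [184,191): 7 bp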